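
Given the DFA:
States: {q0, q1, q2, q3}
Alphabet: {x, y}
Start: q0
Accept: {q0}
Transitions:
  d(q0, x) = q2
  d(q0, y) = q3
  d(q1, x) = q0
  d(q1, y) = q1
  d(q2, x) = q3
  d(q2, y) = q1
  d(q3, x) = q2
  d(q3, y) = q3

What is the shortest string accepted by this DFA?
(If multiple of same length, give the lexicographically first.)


BFS by string length (lex-first path to each state shown):
  len 0: q0<-""
Found accept state at length 0.

"" (empty string)


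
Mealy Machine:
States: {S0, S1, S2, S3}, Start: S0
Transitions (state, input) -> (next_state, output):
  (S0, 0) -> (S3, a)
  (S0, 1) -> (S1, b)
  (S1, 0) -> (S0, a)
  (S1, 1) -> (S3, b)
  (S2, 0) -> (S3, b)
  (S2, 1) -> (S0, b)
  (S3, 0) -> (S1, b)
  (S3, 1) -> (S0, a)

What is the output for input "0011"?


Step-by-step:
  (S0, 0) -> (S3, a)
  (S3, 0) -> (S1, b)
  (S1, 1) -> (S3, b)
  (S3, 1) -> (S0, a)

"abba"


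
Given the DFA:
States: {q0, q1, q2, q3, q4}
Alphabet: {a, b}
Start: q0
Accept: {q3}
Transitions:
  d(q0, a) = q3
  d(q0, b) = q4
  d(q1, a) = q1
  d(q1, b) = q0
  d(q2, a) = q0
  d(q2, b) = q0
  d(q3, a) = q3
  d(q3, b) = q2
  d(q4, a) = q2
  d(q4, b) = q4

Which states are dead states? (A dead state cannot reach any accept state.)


Forward reachability from each state:
  q0 -> reaches accept state q3 (live)
  q1 -> reaches accept state q3 (live)
  q2 -> reaches accept state q3 (live)
  q3 -> reaches accept state q3 (live)
  q4 -> reaches accept state q3 (live)

None (all states can reach an accept state)


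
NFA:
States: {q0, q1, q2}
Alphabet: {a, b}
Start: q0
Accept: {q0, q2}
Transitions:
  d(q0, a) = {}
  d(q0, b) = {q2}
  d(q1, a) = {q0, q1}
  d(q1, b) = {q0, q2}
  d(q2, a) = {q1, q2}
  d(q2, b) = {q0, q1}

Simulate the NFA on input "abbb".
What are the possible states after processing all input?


Start: {q0}
  --a--> {}
  --b--> {}
  --b--> {}
  --b--> {}

{} (empty set, no valid transitions)


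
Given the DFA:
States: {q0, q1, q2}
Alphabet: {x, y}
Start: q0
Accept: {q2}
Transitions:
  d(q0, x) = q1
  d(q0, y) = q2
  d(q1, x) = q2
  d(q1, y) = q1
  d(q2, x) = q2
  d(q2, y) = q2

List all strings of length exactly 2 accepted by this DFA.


All strings of length 2: 4 total
Accepted: 3

"xx", "yx", "yy"


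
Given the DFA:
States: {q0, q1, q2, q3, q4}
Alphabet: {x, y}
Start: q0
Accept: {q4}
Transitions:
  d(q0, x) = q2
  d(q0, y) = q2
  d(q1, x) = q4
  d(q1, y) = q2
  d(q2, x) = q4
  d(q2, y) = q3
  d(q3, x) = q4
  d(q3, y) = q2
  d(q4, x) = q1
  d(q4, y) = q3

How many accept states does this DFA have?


Accept states listed: {q4}
Counting: q4(1)

1


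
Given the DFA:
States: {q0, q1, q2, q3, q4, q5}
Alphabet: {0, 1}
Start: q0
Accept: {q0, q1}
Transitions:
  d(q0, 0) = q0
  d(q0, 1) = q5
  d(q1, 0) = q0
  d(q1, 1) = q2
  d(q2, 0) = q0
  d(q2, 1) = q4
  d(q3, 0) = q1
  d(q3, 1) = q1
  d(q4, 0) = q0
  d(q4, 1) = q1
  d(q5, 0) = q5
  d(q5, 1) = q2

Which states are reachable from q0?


BFS from q0:
  layer 0: {q0}
  layer 1: {q5}
  layer 2: {q2}
  layer 3: {q4}
  layer 4: {q1}

{q0, q1, q2, q4, q5}


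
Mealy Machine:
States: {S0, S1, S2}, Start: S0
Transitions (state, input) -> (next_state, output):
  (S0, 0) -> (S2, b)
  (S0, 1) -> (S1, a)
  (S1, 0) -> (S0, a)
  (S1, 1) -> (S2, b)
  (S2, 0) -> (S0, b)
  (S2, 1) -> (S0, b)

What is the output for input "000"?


Step-by-step:
  (S0, 0) -> (S2, b)
  (S2, 0) -> (S0, b)
  (S0, 0) -> (S2, b)

"bbb"


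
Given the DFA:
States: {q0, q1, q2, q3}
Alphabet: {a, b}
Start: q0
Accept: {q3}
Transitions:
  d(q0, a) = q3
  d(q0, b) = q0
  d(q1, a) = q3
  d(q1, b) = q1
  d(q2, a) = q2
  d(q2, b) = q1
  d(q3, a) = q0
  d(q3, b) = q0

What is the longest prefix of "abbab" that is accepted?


Run the DFA, marking each prefix where the state is accepting:
  "" -> q0 [reject]
  "a" -> q3 [accept]
  "ab" -> q0 [reject]
  "abb" -> q0 [reject]
  "abba" -> q3 [accept]
  "abbab" -> q0 [reject]

"abba"


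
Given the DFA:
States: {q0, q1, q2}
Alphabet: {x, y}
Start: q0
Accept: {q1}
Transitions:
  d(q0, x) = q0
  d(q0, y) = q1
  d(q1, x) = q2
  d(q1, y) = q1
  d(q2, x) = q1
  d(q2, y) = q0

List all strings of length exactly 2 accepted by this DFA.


All strings of length 2: 4 total
Accepted: 2

"xy", "yy"


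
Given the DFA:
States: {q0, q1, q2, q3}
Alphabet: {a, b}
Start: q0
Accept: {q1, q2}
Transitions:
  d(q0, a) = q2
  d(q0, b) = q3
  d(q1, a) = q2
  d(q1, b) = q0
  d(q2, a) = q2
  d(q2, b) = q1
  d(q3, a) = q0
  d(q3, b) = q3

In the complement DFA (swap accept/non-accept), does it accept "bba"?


Trace: q0 -> q3 -> q3 -> q0
Final: q0
Original accept: {q1, q2}
Complement: q0 is not in original accept

Yes, complement accepts (original rejects)


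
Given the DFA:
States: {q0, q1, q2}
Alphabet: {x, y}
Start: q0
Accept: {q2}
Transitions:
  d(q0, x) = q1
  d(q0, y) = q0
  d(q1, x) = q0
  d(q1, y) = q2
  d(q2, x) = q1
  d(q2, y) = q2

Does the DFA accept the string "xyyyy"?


Trace: q0 -> q1 -> q2 -> q2 -> q2 -> q2
Final state: q2
Accept states: {q2}

Yes, accepted (final state q2 is an accept state)


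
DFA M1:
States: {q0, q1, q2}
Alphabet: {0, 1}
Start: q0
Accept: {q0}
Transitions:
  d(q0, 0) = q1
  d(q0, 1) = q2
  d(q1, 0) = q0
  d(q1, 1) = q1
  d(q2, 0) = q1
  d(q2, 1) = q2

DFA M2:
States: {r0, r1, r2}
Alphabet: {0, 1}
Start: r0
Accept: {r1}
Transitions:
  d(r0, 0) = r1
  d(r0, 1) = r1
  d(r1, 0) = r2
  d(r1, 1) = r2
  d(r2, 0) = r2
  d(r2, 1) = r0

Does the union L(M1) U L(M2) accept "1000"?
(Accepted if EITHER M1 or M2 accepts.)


M1: final=q1 accepted=False
M2: final=r2 accepted=False

No, union rejects (neither accepts)


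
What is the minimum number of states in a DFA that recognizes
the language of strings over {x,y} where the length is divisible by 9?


States track (length) mod 9.
Need 9 states: one per remainder 0..8; accept = remainder 0.

9


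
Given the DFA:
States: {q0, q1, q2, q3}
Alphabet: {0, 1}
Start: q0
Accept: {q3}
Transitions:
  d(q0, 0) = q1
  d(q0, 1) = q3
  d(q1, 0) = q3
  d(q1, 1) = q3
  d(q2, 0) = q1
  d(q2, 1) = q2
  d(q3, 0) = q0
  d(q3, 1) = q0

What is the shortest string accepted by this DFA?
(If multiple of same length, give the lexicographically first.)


BFS by string length (lex-first path to each state shown):
  len 0: q0<-""
  len 1: q1<-"0", q3<-"1"
Found accept state at length 1.

"1"


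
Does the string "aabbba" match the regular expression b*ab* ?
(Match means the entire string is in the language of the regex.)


|string| = 6; first = 'a'; last = 'a'

No, "aabbba" does not match b*ab*


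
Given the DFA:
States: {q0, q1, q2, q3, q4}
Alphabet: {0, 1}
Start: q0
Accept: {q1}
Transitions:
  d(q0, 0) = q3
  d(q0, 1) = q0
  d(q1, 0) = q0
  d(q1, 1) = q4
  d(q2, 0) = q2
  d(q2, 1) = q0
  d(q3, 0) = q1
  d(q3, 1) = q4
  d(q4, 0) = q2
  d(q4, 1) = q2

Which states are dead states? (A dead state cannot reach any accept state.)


Forward reachability from each state:
  q0 -> reaches accept state q1 (live)
  q1 -> reaches accept state q1 (live)
  q2 -> reaches accept state q1 (live)
  q3 -> reaches accept state q1 (live)
  q4 -> reaches accept state q1 (live)

None (all states can reach an accept state)


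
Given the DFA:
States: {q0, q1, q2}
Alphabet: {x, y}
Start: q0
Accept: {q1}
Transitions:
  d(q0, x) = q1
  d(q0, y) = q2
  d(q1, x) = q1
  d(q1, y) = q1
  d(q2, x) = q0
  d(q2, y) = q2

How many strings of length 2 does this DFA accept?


Enumerating all length-2 strings:
  "xx" -> q1 [accept]
  "xy" -> q1 [accept]
  "yx" -> q0 [reject]
  "yy" -> q2 [reject]

2 out of 4


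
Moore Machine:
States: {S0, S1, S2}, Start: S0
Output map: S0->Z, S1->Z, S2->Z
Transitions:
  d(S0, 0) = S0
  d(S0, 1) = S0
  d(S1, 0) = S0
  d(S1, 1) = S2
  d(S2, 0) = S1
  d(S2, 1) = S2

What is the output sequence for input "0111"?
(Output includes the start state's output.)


Start: S0 (output Z)
  --0--> S0 (output Z)
  --1--> S0 (output Z)
  --1--> S0 (output Z)
  --1--> S0 (output Z)

"ZZZZZ"


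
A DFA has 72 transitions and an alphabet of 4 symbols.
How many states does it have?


Each state has exactly one transition per symbol.
states = transitions / |alphabet| = 72 / 4 = 18

18


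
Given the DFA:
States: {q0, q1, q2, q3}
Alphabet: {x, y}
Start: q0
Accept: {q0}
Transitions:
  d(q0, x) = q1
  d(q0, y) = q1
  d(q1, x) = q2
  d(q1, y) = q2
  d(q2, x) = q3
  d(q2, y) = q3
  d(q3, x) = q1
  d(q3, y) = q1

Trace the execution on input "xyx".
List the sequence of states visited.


Input: xyx
d(q0, x) = q1
d(q1, y) = q2
d(q2, x) = q3


q0 -> q1 -> q2 -> q3


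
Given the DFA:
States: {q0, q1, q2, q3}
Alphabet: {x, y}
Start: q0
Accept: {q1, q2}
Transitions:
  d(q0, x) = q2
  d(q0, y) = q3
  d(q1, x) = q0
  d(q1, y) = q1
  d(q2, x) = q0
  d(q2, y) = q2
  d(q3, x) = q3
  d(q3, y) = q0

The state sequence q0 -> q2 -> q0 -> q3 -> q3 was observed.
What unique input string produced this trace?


Trace back each transition to find the symbol:
  q0 --[x]--> q2
  q2 --[x]--> q0
  q0 --[y]--> q3
  q3 --[x]--> q3

"xxyx"


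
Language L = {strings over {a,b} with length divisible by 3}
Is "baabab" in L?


length = 6; 6 mod 3 = 0

Yes, "baabab" is in L


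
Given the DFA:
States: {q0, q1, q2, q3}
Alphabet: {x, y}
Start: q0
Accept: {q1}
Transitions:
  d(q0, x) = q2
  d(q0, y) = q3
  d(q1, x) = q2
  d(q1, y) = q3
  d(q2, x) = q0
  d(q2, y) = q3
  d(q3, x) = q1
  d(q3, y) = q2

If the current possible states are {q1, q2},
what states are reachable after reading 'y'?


Apply transition on 'y' from each current state:
  d(q1, y) = q3
  d(q2, y) = q3

{q3}


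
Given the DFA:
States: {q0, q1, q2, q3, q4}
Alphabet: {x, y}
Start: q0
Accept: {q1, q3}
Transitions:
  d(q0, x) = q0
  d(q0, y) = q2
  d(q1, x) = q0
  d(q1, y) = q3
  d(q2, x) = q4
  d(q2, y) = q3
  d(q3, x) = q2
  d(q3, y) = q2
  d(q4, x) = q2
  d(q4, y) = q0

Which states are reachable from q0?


BFS from q0:
  layer 0: {q0}
  layer 1: {q2}
  layer 2: {q3, q4}

{q0, q2, q3, q4}


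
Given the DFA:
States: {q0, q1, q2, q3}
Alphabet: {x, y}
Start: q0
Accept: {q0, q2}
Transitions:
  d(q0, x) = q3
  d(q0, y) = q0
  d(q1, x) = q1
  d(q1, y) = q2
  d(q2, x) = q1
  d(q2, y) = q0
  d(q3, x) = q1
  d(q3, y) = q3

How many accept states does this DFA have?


Accept states listed: {q0, q2}
Counting: q0(1) q2(2)

2


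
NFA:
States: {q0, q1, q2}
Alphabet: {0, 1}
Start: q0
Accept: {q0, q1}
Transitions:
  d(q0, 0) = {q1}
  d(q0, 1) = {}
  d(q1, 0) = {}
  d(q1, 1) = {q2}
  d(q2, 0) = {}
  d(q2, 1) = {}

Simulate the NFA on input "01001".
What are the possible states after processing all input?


Start: {q0}
  --0--> {q1}
  --1--> {q2}
  --0--> {}
  --0--> {}
  --1--> {}

{} (empty set, no valid transitions)


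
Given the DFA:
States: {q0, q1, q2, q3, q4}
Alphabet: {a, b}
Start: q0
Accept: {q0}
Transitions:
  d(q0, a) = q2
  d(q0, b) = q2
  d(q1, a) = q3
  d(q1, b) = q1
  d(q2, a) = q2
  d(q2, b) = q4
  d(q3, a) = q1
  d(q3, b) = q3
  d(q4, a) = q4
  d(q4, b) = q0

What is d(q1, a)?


Looking up transition d(q1, a)

q3


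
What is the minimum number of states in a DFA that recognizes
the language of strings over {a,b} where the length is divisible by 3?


States track (length) mod 3.
Need 3 states: one per remainder 0..2; accept = remainder 0.

3


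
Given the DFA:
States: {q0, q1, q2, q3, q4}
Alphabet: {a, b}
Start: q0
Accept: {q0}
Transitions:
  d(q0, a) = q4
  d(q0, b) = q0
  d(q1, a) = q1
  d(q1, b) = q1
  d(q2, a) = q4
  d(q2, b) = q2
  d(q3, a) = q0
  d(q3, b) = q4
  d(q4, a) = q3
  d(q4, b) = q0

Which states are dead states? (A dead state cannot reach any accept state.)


Forward reachability from each state:
  q0 -> reaches accept state q0 (live)
  q1 -> reaches {q1}, no accept state (dead)
  q2 -> reaches accept state q0 (live)
  q3 -> reaches accept state q0 (live)
  q4 -> reaches accept state q0 (live)

{q1}


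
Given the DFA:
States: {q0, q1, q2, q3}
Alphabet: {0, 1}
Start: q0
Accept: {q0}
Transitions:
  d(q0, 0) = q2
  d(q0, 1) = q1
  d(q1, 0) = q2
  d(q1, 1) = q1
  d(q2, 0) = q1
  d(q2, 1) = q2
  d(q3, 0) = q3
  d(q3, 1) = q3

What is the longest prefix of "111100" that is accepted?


Run the DFA, marking each prefix where the state is accepting:
  "" -> q0 [accept]
  "1" -> q1 [reject]
  "11" -> q1 [reject]
  "111" -> q1 [reject]
  "1111" -> q1 [reject]
  "11110" -> q2 [reject]
  "111100" -> q1 [reject]

""


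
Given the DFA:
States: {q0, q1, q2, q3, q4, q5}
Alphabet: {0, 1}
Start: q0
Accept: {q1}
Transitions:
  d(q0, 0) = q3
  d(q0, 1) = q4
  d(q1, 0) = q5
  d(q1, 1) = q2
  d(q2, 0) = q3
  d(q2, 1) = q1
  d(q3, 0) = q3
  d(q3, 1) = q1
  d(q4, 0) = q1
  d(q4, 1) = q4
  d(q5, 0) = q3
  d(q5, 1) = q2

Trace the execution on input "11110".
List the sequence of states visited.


Input: 11110
d(q0, 1) = q4
d(q4, 1) = q4
d(q4, 1) = q4
d(q4, 1) = q4
d(q4, 0) = q1


q0 -> q4 -> q4 -> q4 -> q4 -> q1


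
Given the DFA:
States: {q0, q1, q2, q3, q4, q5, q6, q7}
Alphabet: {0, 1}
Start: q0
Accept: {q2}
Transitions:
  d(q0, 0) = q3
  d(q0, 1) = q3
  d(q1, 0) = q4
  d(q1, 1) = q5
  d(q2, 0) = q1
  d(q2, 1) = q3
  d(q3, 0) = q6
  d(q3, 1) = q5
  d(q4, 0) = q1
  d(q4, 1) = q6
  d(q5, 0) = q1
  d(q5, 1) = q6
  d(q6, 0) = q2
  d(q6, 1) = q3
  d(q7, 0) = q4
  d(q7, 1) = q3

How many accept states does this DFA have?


Accept states listed: {q2}
Counting: q2(1)

1


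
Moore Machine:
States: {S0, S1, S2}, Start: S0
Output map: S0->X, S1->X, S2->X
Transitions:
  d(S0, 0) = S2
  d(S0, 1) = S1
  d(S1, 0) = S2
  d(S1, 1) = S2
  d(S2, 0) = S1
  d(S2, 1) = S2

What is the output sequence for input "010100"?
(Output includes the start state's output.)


Start: S0 (output X)
  --0--> S2 (output X)
  --1--> S2 (output X)
  --0--> S1 (output X)
  --1--> S2 (output X)
  --0--> S1 (output X)
  --0--> S2 (output X)

"XXXXXXX"


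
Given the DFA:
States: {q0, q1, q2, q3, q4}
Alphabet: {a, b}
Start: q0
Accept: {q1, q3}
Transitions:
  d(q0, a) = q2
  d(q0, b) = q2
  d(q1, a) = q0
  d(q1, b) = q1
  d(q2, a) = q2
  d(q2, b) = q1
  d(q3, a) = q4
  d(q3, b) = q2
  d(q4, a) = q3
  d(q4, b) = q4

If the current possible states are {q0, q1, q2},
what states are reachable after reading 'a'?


Apply transition on 'a' from each current state:
  d(q0, a) = q2
  d(q1, a) = q0
  d(q2, a) = q2

{q0, q2}


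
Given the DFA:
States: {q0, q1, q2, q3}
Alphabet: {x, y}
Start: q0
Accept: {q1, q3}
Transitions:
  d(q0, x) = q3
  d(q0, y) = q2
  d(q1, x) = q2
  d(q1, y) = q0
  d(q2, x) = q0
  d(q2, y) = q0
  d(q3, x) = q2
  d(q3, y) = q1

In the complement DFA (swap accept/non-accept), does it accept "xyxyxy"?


Trace: q0 -> q3 -> q1 -> q2 -> q0 -> q3 -> q1
Final: q1
Original accept: {q1, q3}
Complement: q1 is in original accept

No, complement rejects (original accepts)


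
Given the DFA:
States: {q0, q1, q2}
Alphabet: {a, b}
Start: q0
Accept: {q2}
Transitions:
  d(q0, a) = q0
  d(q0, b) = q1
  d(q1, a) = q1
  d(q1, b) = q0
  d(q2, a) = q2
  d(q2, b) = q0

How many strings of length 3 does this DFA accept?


Enumerating all length-3 strings:
  "aaa" -> q0 [reject]
  "aab" -> q1 [reject]
  "aba" -> q1 [reject]
  "abb" -> q0 [reject]
  "baa" -> q1 [reject]
  "bab" -> q0 [reject]
  "bba" -> q0 [reject]
  "bbb" -> q1 [reject]

0 out of 8


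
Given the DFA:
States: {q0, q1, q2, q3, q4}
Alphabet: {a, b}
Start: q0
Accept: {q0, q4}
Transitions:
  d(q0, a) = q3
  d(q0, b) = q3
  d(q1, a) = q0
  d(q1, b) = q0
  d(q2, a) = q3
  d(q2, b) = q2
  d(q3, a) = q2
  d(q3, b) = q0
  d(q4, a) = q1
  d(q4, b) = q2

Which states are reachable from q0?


BFS from q0:
  layer 0: {q0}
  layer 1: {q3}
  layer 2: {q2}

{q0, q2, q3}


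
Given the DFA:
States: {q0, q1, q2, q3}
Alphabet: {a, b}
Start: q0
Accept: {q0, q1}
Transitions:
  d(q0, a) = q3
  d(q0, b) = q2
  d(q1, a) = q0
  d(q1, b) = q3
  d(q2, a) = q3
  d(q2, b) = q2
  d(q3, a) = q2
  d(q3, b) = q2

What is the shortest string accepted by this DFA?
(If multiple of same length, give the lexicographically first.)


BFS by string length (lex-first path to each state shown):
  len 0: q0<-""
Found accept state at length 0.

"" (empty string)


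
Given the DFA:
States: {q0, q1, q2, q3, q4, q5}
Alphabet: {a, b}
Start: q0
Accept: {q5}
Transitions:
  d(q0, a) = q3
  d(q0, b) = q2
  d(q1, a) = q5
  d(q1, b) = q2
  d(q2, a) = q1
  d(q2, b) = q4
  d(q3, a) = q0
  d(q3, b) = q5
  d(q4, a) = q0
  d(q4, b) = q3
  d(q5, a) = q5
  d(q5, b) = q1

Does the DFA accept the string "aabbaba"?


Trace: q0 -> q3 -> q0 -> q2 -> q4 -> q0 -> q2 -> q1
Final state: q1
Accept states: {q5}

No, rejected (final state q1 is not an accept state)


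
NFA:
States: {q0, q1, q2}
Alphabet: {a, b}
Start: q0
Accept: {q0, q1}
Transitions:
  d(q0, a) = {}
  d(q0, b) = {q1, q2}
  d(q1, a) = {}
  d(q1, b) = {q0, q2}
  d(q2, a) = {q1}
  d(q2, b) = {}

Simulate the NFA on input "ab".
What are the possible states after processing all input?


Start: {q0}
  --a--> {}
  --b--> {}

{} (empty set, no valid transitions)


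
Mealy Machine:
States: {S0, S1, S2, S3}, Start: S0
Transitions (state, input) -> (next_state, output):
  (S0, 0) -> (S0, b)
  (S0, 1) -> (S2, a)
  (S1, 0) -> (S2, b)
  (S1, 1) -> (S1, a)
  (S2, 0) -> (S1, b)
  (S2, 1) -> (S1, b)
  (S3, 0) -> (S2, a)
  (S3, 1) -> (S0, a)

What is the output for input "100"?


Step-by-step:
  (S0, 1) -> (S2, a)
  (S2, 0) -> (S1, b)
  (S1, 0) -> (S2, b)

"abb"


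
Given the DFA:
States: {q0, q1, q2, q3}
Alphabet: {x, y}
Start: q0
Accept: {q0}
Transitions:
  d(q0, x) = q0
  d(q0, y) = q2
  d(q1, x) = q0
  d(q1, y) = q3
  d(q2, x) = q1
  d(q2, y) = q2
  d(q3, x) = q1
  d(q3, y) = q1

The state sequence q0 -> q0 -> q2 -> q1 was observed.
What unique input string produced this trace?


Trace back each transition to find the symbol:
  q0 --[x]--> q0
  q0 --[y]--> q2
  q2 --[x]--> q1

"xyx"


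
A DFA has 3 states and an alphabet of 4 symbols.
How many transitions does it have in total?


Each state has exactly one transition per symbol.
3 * 4 = 12

12


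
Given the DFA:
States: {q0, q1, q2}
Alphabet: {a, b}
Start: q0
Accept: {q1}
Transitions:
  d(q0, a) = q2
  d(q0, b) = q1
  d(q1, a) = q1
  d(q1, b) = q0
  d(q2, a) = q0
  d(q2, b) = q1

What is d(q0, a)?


Looking up transition d(q0, a)

q2


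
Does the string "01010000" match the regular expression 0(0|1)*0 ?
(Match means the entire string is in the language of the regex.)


|string| = 8; first = '0'; last = '0'

Yes, "01010000" matches 0(0|1)*0


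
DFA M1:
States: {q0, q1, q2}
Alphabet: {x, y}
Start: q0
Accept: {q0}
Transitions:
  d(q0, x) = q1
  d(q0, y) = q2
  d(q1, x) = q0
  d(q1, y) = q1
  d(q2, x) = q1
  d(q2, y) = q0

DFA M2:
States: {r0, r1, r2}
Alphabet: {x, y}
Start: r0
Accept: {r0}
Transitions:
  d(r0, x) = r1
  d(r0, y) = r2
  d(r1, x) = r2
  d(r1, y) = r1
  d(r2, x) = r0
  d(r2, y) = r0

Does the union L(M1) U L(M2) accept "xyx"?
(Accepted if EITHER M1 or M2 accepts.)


M1: final=q0 accepted=True
M2: final=r2 accepted=False

Yes, union accepts


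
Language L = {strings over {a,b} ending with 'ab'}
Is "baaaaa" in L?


last two symbols = 'aa'

No, "baaaaa" is not in L


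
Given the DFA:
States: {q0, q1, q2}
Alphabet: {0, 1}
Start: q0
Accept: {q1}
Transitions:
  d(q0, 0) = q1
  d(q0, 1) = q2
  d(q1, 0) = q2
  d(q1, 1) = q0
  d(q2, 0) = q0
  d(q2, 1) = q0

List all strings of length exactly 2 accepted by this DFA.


All strings of length 2: 4 total
Accepted: 0

None


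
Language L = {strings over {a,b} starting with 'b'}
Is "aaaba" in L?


first symbol = 'a'

No, "aaaba" is not in L


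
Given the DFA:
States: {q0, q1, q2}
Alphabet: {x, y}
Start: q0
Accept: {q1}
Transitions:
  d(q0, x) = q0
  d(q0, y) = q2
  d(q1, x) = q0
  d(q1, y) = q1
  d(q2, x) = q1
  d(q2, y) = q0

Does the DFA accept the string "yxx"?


Trace: q0 -> q2 -> q1 -> q0
Final state: q0
Accept states: {q1}

No, rejected (final state q0 is not an accept state)


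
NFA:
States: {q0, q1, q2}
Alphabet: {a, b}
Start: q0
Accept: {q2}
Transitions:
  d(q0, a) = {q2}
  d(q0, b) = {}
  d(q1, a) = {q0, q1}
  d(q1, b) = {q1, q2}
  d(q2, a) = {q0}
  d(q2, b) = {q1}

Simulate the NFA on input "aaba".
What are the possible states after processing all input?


Start: {q0}
  --a--> {q2}
  --a--> {q0}
  --b--> {}
  --a--> {}

{} (empty set, no valid transitions)


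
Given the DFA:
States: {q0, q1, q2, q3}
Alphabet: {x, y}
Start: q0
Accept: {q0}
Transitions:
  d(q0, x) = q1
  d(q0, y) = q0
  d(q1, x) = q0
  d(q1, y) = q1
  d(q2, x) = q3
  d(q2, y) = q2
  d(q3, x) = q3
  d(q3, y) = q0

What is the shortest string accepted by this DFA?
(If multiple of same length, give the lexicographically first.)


BFS by string length (lex-first path to each state shown):
  len 0: q0<-""
Found accept state at length 0.

"" (empty string)


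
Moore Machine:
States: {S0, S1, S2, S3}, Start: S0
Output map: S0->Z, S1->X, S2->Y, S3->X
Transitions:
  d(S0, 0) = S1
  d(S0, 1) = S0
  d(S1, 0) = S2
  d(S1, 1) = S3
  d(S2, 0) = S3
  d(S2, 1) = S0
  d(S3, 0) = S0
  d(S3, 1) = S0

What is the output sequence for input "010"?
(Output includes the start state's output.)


Start: S0 (output Z)
  --0--> S1 (output X)
  --1--> S3 (output X)
  --0--> S0 (output Z)

"ZXXZ"


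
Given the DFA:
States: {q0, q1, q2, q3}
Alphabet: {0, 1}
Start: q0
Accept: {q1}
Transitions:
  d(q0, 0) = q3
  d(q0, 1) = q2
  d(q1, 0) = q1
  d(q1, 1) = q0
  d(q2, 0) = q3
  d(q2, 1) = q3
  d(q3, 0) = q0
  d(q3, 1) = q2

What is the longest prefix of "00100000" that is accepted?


Run the DFA, marking each prefix where the state is accepting:
  "" -> q0 [reject]
  "0" -> q3 [reject]
  "00" -> q0 [reject]
  "001" -> q2 [reject]
  "0010" -> q3 [reject]
  "00100" -> q0 [reject]
  "001000" -> q3 [reject]
  "0010000" -> q0 [reject]
  "00100000" -> q3 [reject]

No prefix is accepted


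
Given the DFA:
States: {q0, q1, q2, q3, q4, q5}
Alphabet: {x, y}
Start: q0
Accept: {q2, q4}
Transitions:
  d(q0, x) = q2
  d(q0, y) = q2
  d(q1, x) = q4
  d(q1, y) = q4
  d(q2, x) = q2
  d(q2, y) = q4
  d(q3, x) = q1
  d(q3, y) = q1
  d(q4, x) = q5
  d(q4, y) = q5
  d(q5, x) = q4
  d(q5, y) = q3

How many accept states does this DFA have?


Accept states listed: {q2, q4}
Counting: q2(1) q4(2)

2


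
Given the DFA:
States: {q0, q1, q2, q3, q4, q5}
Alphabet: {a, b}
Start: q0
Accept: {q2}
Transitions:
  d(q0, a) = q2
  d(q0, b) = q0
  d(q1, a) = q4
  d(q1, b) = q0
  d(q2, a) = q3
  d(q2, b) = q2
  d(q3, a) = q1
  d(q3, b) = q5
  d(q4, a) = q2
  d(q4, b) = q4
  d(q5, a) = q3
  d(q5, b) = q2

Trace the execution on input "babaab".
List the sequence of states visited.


Input: babaab
d(q0, b) = q0
d(q0, a) = q2
d(q2, b) = q2
d(q2, a) = q3
d(q3, a) = q1
d(q1, b) = q0


q0 -> q0 -> q2 -> q2 -> q3 -> q1 -> q0


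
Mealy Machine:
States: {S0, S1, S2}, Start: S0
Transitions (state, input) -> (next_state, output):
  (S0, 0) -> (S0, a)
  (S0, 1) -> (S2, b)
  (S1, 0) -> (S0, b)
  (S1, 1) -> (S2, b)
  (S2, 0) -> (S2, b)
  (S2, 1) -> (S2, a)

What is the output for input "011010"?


Step-by-step:
  (S0, 0) -> (S0, a)
  (S0, 1) -> (S2, b)
  (S2, 1) -> (S2, a)
  (S2, 0) -> (S2, b)
  (S2, 1) -> (S2, a)
  (S2, 0) -> (S2, b)

"ababab"


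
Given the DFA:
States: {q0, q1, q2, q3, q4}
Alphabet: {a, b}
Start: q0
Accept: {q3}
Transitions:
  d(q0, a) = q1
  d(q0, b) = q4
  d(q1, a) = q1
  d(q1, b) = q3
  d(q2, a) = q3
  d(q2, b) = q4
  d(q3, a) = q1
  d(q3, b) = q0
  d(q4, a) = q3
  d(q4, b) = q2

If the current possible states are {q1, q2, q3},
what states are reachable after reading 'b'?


Apply transition on 'b' from each current state:
  d(q1, b) = q3
  d(q2, b) = q4
  d(q3, b) = q0

{q0, q3, q4}


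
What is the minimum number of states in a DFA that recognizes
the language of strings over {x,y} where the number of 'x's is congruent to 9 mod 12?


States track (count of 'x') mod 12.
Need 12 states: one per remainder 0..11; accept = remainder 9.

12


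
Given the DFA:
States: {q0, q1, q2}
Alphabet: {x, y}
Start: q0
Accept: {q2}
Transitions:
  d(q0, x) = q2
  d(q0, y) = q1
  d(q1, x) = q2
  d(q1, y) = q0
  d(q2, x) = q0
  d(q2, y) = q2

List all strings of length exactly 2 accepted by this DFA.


All strings of length 2: 4 total
Accepted: 2

"xy", "yx"


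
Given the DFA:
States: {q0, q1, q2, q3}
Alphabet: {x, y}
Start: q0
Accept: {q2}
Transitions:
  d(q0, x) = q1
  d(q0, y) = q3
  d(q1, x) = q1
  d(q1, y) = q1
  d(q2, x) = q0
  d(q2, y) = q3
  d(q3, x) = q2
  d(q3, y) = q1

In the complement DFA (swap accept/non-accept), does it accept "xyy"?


Trace: q0 -> q1 -> q1 -> q1
Final: q1
Original accept: {q2}
Complement: q1 is not in original accept

Yes, complement accepts (original rejects)


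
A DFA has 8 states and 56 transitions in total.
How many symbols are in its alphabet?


Each state has exactly one transition per symbol.
|alphabet| = transitions / states = 56 / 8 = 7

7


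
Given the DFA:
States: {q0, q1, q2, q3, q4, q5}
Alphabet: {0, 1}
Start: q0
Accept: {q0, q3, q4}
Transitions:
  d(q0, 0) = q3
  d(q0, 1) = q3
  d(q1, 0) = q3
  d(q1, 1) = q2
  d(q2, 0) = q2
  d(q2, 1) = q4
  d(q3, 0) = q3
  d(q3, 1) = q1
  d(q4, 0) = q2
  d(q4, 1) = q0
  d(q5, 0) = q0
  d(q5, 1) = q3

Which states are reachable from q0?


BFS from q0:
  layer 0: {q0}
  layer 1: {q3}
  layer 2: {q1}
  layer 3: {q2}
  layer 4: {q4}

{q0, q1, q2, q3, q4}


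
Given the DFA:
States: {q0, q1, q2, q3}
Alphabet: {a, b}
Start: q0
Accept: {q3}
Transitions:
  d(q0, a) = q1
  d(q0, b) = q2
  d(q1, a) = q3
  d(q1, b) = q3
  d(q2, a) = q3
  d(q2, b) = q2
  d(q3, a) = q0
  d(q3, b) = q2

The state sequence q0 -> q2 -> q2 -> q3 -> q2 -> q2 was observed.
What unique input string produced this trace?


Trace back each transition to find the symbol:
  q0 --[b]--> q2
  q2 --[b]--> q2
  q2 --[a]--> q3
  q3 --[b]--> q2
  q2 --[b]--> q2

"bbabb"


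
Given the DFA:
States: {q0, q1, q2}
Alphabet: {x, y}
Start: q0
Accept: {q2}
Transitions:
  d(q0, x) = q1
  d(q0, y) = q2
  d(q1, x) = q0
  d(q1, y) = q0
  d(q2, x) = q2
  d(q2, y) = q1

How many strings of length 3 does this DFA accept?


Enumerating all length-3 strings:
  "xxx" -> q1 [reject]
  "xxy" -> q2 [accept]
  "xyx" -> q1 [reject]
  "xyy" -> q2 [accept]
  "yxx" -> q2 [accept]
  "yxy" -> q1 [reject]
  "yyx" -> q0 [reject]
  "yyy" -> q0 [reject]

3 out of 8


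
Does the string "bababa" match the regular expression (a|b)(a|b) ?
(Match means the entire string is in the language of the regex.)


|string| = 6; first = 'b'; last = 'a'

No, "bababa" does not match (a|b)(a|b)


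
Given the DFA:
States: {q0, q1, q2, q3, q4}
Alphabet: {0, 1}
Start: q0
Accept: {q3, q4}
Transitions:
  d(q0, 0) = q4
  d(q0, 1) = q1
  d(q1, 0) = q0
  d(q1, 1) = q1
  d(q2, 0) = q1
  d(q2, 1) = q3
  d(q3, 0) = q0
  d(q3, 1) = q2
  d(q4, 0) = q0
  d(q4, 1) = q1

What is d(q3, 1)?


Looking up transition d(q3, 1)

q2


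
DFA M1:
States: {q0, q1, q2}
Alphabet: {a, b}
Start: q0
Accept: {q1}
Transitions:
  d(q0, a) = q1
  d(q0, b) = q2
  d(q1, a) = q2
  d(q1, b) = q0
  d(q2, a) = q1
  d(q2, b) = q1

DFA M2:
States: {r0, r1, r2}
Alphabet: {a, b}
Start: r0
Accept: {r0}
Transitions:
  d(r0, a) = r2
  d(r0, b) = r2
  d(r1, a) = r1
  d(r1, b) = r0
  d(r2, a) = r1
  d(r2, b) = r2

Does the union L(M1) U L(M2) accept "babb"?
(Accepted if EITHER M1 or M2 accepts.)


M1: final=q2 accepted=False
M2: final=r2 accepted=False

No, union rejects (neither accepts)


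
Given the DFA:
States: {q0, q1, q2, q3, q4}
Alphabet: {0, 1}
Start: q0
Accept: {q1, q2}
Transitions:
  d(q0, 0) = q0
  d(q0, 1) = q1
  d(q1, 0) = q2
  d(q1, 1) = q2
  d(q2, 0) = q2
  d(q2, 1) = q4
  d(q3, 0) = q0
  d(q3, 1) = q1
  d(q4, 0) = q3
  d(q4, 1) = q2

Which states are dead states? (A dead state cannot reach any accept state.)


Forward reachability from each state:
  q0 -> reaches accept state q1 (live)
  q1 -> reaches accept state q1 (live)
  q2 -> reaches accept state q1 (live)
  q3 -> reaches accept state q1 (live)
  q4 -> reaches accept state q1 (live)

None (all states can reach an accept state)


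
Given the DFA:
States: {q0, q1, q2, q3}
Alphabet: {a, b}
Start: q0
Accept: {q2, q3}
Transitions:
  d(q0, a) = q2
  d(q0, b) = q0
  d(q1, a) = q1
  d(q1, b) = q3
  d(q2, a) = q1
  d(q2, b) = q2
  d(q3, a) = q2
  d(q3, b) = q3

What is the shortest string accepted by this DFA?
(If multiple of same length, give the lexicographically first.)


BFS by string length (lex-first path to each state shown):
  len 0: q0<-""
  len 1: q0<-"b", q2<-"a"
Found accept state at length 1.

"a"


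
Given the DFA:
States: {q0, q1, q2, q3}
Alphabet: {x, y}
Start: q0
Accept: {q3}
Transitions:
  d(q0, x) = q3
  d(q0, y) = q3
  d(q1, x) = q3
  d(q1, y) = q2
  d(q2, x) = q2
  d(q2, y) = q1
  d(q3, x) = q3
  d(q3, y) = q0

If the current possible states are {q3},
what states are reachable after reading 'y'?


Apply transition on 'y' from each current state:
  d(q3, y) = q0

{q0}


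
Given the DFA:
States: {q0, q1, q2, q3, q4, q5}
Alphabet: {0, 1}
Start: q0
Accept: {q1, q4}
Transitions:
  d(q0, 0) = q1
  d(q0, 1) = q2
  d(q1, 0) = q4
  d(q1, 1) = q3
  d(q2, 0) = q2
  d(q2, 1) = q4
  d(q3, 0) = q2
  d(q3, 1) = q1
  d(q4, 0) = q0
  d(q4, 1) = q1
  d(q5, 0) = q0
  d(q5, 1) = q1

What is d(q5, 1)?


Looking up transition d(q5, 1)

q1


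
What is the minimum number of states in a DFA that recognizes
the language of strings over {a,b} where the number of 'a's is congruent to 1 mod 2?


States track (count of 'a') mod 2.
Need 2 states: one per remainder 0..1; accept = remainder 1.

2


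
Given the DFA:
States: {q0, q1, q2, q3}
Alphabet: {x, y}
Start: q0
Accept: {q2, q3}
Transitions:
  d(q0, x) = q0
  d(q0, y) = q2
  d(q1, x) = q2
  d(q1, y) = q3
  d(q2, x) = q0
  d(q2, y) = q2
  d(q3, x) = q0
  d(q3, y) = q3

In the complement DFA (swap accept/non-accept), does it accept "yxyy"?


Trace: q0 -> q2 -> q0 -> q2 -> q2
Final: q2
Original accept: {q2, q3}
Complement: q2 is in original accept

No, complement rejects (original accepts)


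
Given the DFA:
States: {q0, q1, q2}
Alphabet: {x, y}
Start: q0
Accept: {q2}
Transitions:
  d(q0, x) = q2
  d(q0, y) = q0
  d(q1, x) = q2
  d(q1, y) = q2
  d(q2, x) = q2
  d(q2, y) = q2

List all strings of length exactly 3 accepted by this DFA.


All strings of length 3: 8 total
Accepted: 7

"xxx", "xxy", "xyx", "xyy", "yxx", "yxy", "yyx"


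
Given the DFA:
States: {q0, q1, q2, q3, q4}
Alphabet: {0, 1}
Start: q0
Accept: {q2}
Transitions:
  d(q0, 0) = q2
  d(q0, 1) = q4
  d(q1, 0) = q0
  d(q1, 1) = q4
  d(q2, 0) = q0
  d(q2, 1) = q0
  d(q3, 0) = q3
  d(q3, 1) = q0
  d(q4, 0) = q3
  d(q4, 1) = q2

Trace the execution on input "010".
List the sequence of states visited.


Input: 010
d(q0, 0) = q2
d(q2, 1) = q0
d(q0, 0) = q2


q0 -> q2 -> q0 -> q2


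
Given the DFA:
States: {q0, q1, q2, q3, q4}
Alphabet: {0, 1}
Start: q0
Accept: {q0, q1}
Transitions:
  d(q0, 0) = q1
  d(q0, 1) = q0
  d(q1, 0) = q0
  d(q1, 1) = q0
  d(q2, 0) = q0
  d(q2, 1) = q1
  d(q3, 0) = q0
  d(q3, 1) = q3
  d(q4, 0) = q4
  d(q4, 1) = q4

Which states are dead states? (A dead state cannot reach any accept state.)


Forward reachability from each state:
  q0 -> reaches accept state q0 (live)
  q1 -> reaches accept state q0 (live)
  q2 -> reaches accept state q0 (live)
  q3 -> reaches accept state q0 (live)
  q4 -> reaches {q4}, no accept state (dead)

{q4}


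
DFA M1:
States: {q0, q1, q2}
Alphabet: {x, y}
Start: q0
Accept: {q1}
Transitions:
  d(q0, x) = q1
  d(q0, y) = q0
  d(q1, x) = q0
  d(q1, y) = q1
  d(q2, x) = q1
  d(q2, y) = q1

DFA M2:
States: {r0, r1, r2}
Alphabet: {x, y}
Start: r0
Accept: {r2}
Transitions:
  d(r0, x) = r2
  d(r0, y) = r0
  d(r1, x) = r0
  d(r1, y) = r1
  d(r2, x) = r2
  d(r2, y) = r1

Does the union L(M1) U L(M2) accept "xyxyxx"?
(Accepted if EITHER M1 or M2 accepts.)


M1: final=q0 accepted=False
M2: final=r2 accepted=True

Yes, union accepts


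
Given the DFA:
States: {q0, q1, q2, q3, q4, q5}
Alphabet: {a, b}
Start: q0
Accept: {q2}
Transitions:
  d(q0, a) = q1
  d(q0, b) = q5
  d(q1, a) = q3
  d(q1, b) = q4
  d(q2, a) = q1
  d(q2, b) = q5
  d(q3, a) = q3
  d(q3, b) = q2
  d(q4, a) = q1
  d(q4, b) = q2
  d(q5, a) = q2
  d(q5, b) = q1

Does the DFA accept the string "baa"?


Trace: q0 -> q5 -> q2 -> q1
Final state: q1
Accept states: {q2}

No, rejected (final state q1 is not an accept state)


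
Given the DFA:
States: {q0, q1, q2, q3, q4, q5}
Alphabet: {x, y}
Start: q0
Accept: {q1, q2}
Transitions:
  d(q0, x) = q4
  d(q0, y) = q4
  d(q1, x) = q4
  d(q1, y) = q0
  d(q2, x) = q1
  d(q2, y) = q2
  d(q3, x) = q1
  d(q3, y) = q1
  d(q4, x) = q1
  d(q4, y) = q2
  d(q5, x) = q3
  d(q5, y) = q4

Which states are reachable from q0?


BFS from q0:
  layer 0: {q0}
  layer 1: {q4}
  layer 2: {q1, q2}

{q0, q1, q2, q4}


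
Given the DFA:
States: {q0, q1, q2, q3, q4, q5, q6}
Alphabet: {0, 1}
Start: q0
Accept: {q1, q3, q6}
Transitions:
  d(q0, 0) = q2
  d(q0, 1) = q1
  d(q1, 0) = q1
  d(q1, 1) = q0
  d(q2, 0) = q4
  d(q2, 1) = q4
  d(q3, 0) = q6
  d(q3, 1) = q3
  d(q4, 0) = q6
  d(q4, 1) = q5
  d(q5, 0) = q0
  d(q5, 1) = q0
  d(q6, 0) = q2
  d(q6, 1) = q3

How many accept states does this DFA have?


Accept states listed: {q1, q3, q6}
Counting: q1(1) q3(2) q6(3)

3


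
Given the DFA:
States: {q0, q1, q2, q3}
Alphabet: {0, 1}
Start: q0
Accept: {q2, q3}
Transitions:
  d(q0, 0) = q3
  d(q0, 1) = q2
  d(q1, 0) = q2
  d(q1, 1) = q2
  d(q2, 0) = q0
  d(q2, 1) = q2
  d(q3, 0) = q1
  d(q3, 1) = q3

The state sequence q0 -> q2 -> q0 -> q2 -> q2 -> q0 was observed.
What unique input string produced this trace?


Trace back each transition to find the symbol:
  q0 --[1]--> q2
  q2 --[0]--> q0
  q0 --[1]--> q2
  q2 --[1]--> q2
  q2 --[0]--> q0

"10110"


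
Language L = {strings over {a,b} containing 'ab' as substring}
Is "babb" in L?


'ab' occurs at index 1

Yes, "babb" is in L


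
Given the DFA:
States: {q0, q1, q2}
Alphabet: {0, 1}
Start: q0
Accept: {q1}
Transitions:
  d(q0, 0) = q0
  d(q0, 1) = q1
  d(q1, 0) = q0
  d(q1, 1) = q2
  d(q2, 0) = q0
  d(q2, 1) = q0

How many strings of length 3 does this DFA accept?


Enumerating all length-3 strings:
  "000" -> q0 [reject]
  "001" -> q1 [accept]
  "010" -> q0 [reject]
  "011" -> q2 [reject]
  "100" -> q0 [reject]
  "101" -> q1 [accept]
  "110" -> q0 [reject]
  "111" -> q0 [reject]

2 out of 8


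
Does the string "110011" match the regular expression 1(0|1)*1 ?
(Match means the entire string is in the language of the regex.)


|string| = 6; first = '1'; last = '1'

Yes, "110011" matches 1(0|1)*1


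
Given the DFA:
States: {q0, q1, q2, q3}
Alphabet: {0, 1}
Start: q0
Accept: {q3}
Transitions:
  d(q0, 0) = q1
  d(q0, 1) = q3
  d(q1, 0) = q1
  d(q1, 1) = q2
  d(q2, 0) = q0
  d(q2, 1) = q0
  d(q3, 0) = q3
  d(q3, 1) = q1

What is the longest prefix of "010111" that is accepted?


Run the DFA, marking each prefix where the state is accepting:
  "" -> q0 [reject]
  "0" -> q1 [reject]
  "01" -> q2 [reject]
  "010" -> q0 [reject]
  "0101" -> q3 [accept]
  "01011" -> q1 [reject]
  "010111" -> q2 [reject]

"0101"


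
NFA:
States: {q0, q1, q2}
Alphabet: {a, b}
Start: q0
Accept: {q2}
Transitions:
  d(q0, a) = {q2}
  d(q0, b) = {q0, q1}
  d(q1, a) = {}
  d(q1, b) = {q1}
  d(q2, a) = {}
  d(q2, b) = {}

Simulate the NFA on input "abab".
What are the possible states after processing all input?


Start: {q0}
  --a--> {q2}
  --b--> {}
  --a--> {}
  --b--> {}

{} (empty set, no valid transitions)


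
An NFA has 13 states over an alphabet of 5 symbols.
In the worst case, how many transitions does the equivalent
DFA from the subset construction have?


Subset construction: one DFA state per subset of NFA states = 2^13 = 8192 states.
Each DFA state has 5 outgoing transitions: 8192 * 5 = 40960

40960


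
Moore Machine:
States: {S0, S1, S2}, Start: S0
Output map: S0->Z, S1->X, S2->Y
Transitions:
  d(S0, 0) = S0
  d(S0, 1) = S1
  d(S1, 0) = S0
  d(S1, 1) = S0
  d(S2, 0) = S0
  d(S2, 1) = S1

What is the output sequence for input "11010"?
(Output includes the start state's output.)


Start: S0 (output Z)
  --1--> S1 (output X)
  --1--> S0 (output Z)
  --0--> S0 (output Z)
  --1--> S1 (output X)
  --0--> S0 (output Z)

"ZXZZXZ"


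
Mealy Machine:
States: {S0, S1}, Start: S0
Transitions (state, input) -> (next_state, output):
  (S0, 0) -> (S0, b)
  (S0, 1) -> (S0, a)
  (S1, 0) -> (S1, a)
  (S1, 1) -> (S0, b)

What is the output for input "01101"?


Step-by-step:
  (S0, 0) -> (S0, b)
  (S0, 1) -> (S0, a)
  (S0, 1) -> (S0, a)
  (S0, 0) -> (S0, b)
  (S0, 1) -> (S0, a)

"baaba"


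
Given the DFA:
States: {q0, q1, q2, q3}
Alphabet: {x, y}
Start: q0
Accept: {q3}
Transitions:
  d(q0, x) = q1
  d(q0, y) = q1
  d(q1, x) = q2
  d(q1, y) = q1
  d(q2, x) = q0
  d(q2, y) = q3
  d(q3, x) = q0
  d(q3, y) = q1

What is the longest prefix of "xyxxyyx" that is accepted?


Run the DFA, marking each prefix where the state is accepting:
  "" -> q0 [reject]
  "x" -> q1 [reject]
  "xy" -> q1 [reject]
  "xyx" -> q2 [reject]
  "xyxx" -> q0 [reject]
  "xyxxy" -> q1 [reject]
  "xyxxyy" -> q1 [reject]
  "xyxxyyx" -> q2 [reject]

No prefix is accepted


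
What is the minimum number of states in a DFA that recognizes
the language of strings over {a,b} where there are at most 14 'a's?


States: count = 0, 1, ..., 14 (all accepting; 15 states), plus a dead state for count > 14.
Total: 15 + 1 = 16.

16


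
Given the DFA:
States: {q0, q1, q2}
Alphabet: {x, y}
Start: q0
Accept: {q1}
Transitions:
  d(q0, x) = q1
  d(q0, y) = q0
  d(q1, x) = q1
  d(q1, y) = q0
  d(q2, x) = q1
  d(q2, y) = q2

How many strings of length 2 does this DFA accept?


Enumerating all length-2 strings:
  "xx" -> q1 [accept]
  "xy" -> q0 [reject]
  "yx" -> q1 [accept]
  "yy" -> q0 [reject]

2 out of 4


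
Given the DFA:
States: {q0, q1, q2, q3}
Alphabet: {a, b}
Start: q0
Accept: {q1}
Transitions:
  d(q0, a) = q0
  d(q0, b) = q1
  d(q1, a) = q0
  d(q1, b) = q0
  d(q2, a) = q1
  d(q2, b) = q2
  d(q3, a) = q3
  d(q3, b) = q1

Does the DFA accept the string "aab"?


Trace: q0 -> q0 -> q0 -> q1
Final state: q1
Accept states: {q1}

Yes, accepted (final state q1 is an accept state)


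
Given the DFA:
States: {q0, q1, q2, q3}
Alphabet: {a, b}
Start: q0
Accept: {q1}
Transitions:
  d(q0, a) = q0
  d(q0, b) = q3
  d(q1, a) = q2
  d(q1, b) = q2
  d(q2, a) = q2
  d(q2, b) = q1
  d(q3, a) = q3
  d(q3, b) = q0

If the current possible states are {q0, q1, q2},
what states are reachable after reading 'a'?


Apply transition on 'a' from each current state:
  d(q0, a) = q0
  d(q1, a) = q2
  d(q2, a) = q2

{q0, q2}


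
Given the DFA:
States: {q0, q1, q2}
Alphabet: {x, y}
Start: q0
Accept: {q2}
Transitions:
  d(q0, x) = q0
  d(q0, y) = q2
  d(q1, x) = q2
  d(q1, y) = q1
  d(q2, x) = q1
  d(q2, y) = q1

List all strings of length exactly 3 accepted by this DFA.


All strings of length 3: 8 total
Accepted: 3

"xxy", "yxx", "yyx"


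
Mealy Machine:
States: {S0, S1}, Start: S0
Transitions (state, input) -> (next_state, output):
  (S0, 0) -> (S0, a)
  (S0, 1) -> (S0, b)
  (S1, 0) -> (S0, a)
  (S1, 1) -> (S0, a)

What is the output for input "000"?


Step-by-step:
  (S0, 0) -> (S0, a)
  (S0, 0) -> (S0, a)
  (S0, 0) -> (S0, a)

"aaa"


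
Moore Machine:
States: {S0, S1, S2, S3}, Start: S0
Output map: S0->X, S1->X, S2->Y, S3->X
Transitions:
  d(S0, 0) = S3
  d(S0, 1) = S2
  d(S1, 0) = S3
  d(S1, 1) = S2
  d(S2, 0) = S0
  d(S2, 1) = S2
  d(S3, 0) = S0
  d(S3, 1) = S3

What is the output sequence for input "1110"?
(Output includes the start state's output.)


Start: S0 (output X)
  --1--> S2 (output Y)
  --1--> S2 (output Y)
  --1--> S2 (output Y)
  --0--> S0 (output X)

"XYYYX"


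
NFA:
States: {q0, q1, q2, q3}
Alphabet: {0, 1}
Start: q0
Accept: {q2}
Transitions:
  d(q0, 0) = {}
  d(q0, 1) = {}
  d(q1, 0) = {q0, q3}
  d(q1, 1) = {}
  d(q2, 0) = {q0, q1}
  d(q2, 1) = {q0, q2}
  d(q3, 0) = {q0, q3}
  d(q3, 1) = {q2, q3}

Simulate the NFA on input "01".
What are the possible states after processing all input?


Start: {q0}
  --0--> {}
  --1--> {}

{} (empty set, no valid transitions)


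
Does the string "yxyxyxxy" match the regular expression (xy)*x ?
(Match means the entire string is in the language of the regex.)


|string| = 8; first = 'y'; last = 'y'

No, "yxyxyxxy" does not match (xy)*x
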